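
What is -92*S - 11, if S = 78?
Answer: -7187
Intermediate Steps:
-92*S - 11 = -92*78 - 11 = -7176 - 11 = -7187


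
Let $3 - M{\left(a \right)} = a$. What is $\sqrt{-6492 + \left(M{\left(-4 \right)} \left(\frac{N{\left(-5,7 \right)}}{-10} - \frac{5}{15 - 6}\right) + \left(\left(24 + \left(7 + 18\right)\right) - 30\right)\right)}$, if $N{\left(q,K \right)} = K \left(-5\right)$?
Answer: $\frac{i \sqrt{232286}}{6} \approx 80.327 i$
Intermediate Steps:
$N{\left(q,K \right)} = - 5 K$
$M{\left(a \right)} = 3 - a$
$\sqrt{-6492 + \left(M{\left(-4 \right)} \left(\frac{N{\left(-5,7 \right)}}{-10} - \frac{5}{15 - 6}\right) + \left(\left(24 + \left(7 + 18\right)\right) - 30\right)\right)} = \sqrt{-6492 + \left(\left(3 - -4\right) \left(\frac{\left(-5\right) 7}{-10} - \frac{5}{15 - 6}\right) + \left(\left(24 + \left(7 + 18\right)\right) - 30\right)\right)} = \sqrt{-6492 + \left(\left(3 + 4\right) \left(\left(-35\right) \left(- \frac{1}{10}\right) - \frac{5}{15 - 6}\right) + \left(\left(24 + 25\right) - 30\right)\right)} = \sqrt{-6492 + \left(7 \left(\frac{7}{2} - \frac{5}{9}\right) + \left(49 - 30\right)\right)} = \sqrt{-6492 + \left(7 \left(\frac{7}{2} - \frac{5}{9}\right) + 19\right)} = \sqrt{-6492 + \left(7 \cdot \frac{53}{18} + 19\right)} = \sqrt{-6492 + \left(\frac{371}{18} + 19\right)} = \sqrt{-6492 + \frac{713}{18}} = \sqrt{- \frac{116143}{18}} = \frac{i \sqrt{232286}}{6}$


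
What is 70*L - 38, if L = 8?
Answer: 522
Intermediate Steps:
70*L - 38 = 70*8 - 38 = 560 - 38 = 522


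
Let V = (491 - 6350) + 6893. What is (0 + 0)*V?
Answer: 0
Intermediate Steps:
V = 1034 (V = -5859 + 6893 = 1034)
(0 + 0)*V = (0 + 0)*1034 = 0*1034 = 0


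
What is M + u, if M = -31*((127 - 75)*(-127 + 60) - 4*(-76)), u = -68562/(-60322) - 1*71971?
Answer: 802588330/30161 ≈ 26610.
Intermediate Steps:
u = -2170683050/30161 (u = -68562*(-1/60322) - 71971 = 34281/30161 - 71971 = -2170683050/30161 ≈ -71970.)
M = 98580 (M = -31*(52*(-67) + 304) = -31*(-3484 + 304) = -31*(-3180) = 98580)
M + u = 98580 - 2170683050/30161 = 802588330/30161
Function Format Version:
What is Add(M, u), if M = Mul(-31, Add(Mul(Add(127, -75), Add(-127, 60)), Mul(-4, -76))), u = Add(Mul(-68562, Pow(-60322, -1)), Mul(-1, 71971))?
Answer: Rational(802588330, 30161) ≈ 26610.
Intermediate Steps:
u = Rational(-2170683050, 30161) (u = Add(Mul(-68562, Rational(-1, 60322)), -71971) = Add(Rational(34281, 30161), -71971) = Rational(-2170683050, 30161) ≈ -71970.)
M = 98580 (M = Mul(-31, Add(Mul(52, -67), 304)) = Mul(-31, Add(-3484, 304)) = Mul(-31, -3180) = 98580)
Add(M, u) = Add(98580, Rational(-2170683050, 30161)) = Rational(802588330, 30161)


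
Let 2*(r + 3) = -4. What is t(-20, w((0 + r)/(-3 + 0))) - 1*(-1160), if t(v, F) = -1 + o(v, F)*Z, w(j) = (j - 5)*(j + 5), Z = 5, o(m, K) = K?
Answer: 9431/9 ≈ 1047.9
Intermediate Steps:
r = -5 (r = -3 + (½)*(-4) = -3 - 2 = -5)
w(j) = (-5 + j)*(5 + j)
t(v, F) = -1 + 5*F (t(v, F) = -1 + F*5 = -1 + 5*F)
t(-20, w((0 + r)/(-3 + 0))) - 1*(-1160) = (-1 + 5*(-25 + ((0 - 5)/(-3 + 0))²)) - 1*(-1160) = (-1 + 5*(-25 + (-5/(-3))²)) + 1160 = (-1 + 5*(-25 + (-5*(-⅓))²)) + 1160 = (-1 + 5*(-25 + (5/3)²)) + 1160 = (-1 + 5*(-25 + 25/9)) + 1160 = (-1 + 5*(-200/9)) + 1160 = (-1 - 1000/9) + 1160 = -1009/9 + 1160 = 9431/9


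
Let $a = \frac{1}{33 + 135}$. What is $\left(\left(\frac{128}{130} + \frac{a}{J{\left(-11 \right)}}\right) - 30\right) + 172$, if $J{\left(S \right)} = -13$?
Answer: $\frac{1561387}{10920} \approx 142.98$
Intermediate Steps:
$a = \frac{1}{168} \approx 0.0059524$
$\left(\left(\frac{128}{130} + \frac{a}{J{\left(-11 \right)}}\right) - 30\right) + 172 = \left(\left(\frac{128}{130} + \frac{1}{168 \left(-13\right)}\right) - 30\right) + 172 = \left(\left(128 \cdot \frac{1}{130} + \frac{1}{168} \left(- \frac{1}{13}\right)\right) - 30\right) + 172 = \left(\left(\frac{64}{65} - \frac{1}{2184}\right) - 30\right) + 172 = \left(\frac{10747}{10920} - 30\right) + 172 = - \frac{316853}{10920} + 172 = \frac{1561387}{10920}$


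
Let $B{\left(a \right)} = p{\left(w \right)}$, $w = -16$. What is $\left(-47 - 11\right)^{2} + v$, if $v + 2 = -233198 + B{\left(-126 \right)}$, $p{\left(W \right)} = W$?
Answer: $-229852$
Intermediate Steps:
$B{\left(a \right)} = -16$
$v = -233216$ ($v = -2 - 233214 = -233216$)
$\left(-47 - 11\right)^{2} + v = \left(-47 - 11\right)^{2} - 233216 = \left(-58\right)^{2} - 233216 = 3364 - 233216 = -229852$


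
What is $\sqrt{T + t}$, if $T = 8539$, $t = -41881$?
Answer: $i \sqrt{33342} \approx 182.6 i$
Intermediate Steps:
$\sqrt{T + t} = \sqrt{8539 - 41881} = \sqrt{-33342} = i \sqrt{33342}$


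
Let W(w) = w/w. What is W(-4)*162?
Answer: 162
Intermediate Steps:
W(w) = 1
W(-4)*162 = 1*162 = 162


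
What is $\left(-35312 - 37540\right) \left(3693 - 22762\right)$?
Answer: $1389214788$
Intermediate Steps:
$\left(-35312 - 37540\right) \left(3693 - 22762\right) = \left(-35312 - 37540\right) \left(-19069\right) = \left(-72852\right) \left(-19069\right) = 1389214788$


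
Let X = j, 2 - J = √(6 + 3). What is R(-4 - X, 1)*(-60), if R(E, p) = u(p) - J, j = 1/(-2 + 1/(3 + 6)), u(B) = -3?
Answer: 120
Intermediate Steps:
J = -1 (J = 2 - √(6 + 3) = 2 - √9 = 2 - 1*3 = 2 - 3 = -1)
j = -9/17 (j = 1/(-2 + 1/9) = 1/(-2 + ⅑) = 1/(-17/9) = -9/17 ≈ -0.52941)
X = -9/17 ≈ -0.52941
R(E, p) = -2 (R(E, p) = -3 - 1*(-1) = -3 + 1 = -2)
R(-4 - X, 1)*(-60) = -2*(-60) = 120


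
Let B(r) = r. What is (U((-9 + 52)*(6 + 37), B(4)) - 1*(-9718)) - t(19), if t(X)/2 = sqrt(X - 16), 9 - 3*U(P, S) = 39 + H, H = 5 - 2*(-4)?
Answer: 29111/3 - 2*sqrt(3) ≈ 9700.2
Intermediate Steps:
H = 13 (H = 5 + 8 = 13)
U(P, S) = -43/3 (U(P, S) = 3 - (39 + 13)/3 = 3 - 1/3*52 = 3 - 52/3 = -43/3)
t(X) = 2*sqrt(-16 + X) (t(X) = 2*sqrt(X - 16) = 2*sqrt(-16 + X))
(U((-9 + 52)*(6 + 37), B(4)) - 1*(-9718)) - t(19) = (-43/3 - 1*(-9718)) - 2*sqrt(-16 + 19) = (-43/3 + 9718) - 2*sqrt(3) = 29111/3 - 2*sqrt(3)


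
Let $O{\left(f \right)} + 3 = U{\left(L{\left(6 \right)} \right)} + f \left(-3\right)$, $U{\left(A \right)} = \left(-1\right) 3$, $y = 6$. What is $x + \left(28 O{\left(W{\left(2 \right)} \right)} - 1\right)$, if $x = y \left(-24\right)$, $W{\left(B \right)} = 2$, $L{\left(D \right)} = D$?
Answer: $-481$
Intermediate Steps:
$U{\left(A \right)} = -3$
$O{\left(f \right)} = -6 - 3 f$ ($O{\left(f \right)} = -3 + \left(-3 + f \left(-3\right)\right) = -3 - \left(3 + 3 f\right) = -6 - 3 f$)
$x = -144$ ($x = 6 \left(-24\right) = -144$)
$x + \left(28 O{\left(W{\left(2 \right)} \right)} - 1\right) = -144 + \left(28 \left(-6 - 6\right) - 1\right) = -144 + \left(28 \left(-12\right) - 1\right) = -144 - 337 = -481$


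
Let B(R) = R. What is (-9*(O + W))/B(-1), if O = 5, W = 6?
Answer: 99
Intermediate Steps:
(-9*(O + W))/B(-1) = -9*(5 + 6)/(-1) = -9*11*(-1) = -99*(-1) = 99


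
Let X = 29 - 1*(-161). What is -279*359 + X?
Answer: -99971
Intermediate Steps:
X = 190 (X = 29 + 161 = 190)
-279*359 + X = -279*359 + 190 = -100161 + 190 = -99971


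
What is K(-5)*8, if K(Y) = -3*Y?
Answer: 120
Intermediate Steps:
K(-5)*8 = -3*(-5)*8 = 15*8 = 120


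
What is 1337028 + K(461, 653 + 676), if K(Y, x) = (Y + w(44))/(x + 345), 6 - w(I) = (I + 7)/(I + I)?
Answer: 196960309781/147312 ≈ 1.3370e+6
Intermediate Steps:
w(I) = 6 - (7 + I)/(2*I) (w(I) = 6 - (I + 7)/(I + I) = 6 - (7 + I)/(2*I))
K(Y, x) = (477/88 + Y)/(345 + x) (K(Y, x) = (Y + (½)*(-7 + 11*44)/44)/(x + 345) = (Y + (½)*(1/44)*(-7 + 484))/(345 + x) = (Y + (½)*(1/44)*477)/(345 + x) = (Y + 477/88)/(345 + x) = (477/88 + Y)/(345 + x))
1337028 + K(461, 653 + 676) = 1337028 + (477/88 + 461)/(345 + (653 + 676)) = 1337028 + (41045/88)/(345 + 1329) = 1337028 + (41045/88)/1674 = 1337028 + (1/1674)*(41045/88) = 1337028 + 41045/147312 = 196960309781/147312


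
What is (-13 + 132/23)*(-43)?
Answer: 7181/23 ≈ 312.22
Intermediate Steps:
(-13 + 132/23)*(-43) = -167/23*(-43) = 7181/23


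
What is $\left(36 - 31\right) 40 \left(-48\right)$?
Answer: $-9600$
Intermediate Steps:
$\left(36 - 31\right) 40 \left(-48\right) = 5 \cdot 40 \left(-48\right) = 200 \left(-48\right) = -9600$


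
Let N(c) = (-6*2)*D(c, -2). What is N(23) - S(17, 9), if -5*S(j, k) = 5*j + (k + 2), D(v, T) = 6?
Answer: -264/5 ≈ -52.800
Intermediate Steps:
N(c) = -72 (N(c) = -6*2*6 = -12*6 = -72)
S(j, k) = -⅖ - j - k/5 (S(j, k) = -(5*j + (k + 2))/5 = -(5*j + (2 + k))/5 = -(2 + k + 5*j)/5 = -⅖ - j - k/5)
N(23) - S(17, 9) = -72 - (-⅖ - 1*17 - ⅕*9) = -72 - (-⅖ - 17 - 9/5) = -72 - 1*(-96/5) = -72 + 96/5 = -264/5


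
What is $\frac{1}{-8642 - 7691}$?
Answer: $- \frac{1}{16333} \approx -6.1226 \cdot 10^{-5}$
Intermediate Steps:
$\frac{1}{-8642 - 7691} = \frac{1}{-16333} = - \frac{1}{16333}$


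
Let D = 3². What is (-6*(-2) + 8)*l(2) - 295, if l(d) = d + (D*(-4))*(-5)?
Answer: 3345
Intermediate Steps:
D = 9
l(d) = 180 + d (l(d) = d + (9*(-4))*(-5) = d - 36*(-5) = d + 180 = 180 + d)
(-6*(-2) + 8)*l(2) - 295 = (-6*(-2) + 8)*(180 + 2) - 295 = (12 + 8)*182 - 295 = 20*182 - 295 = 3640 - 295 = 3345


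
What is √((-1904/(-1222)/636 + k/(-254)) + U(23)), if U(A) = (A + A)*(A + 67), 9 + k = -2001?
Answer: 7*√12885995242066557/12337923 ≈ 64.404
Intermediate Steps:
k = -2010 (k = -9 - 2001 = -2010)
U(A) = 2*A*(67 + A) (U(A) = (2*A)*(67 + A) = 2*A*(67 + A))
√((-1904/(-1222)/636 + k/(-254)) + U(23)) = √((-1904/(-1222)/636 - 2010/(-254)) + 2*23*(67 + 23)) = √((-1904*(-1/1222)*(1/636) - 2010*(-1/254)) + 2*23*90) = √(((952/611)*(1/636) + 1005/127) + 4140) = √((238/97149 + 1005/127) + 4140) = √(97664971/12337923 + 4140) = √(51176666191/12337923) = 7*√12885995242066557/12337923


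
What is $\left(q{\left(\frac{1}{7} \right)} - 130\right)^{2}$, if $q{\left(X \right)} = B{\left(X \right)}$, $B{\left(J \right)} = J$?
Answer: $\frac{826281}{49} \approx 16863.0$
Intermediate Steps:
$q{\left(X \right)} = X$
$\left(q{\left(\frac{1}{7} \right)} - 130\right)^{2} = \left(\frac{1}{7} - 130\right)^{2} = \left(- \frac{909}{7}\right)^{2} = \frac{826281}{49}$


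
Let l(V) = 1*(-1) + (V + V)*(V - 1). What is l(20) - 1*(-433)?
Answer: 1192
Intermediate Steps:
l(V) = -1 + 2*V*(-1 + V) (l(V) = -1 + (2*V)*(-1 + V) = -1 + 2*V*(-1 + V))
l(20) - 1*(-433) = (-1 - 2*20 + 2*20²) - 1*(-433) = (-1 - 40 + 2*400) + 433 = (-1 - 40 + 800) + 433 = 759 + 433 = 1192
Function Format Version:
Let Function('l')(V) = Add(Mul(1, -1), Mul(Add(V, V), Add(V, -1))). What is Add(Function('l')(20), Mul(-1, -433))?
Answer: 1192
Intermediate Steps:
Function('l')(V) = Add(-1, Mul(2, V, Add(-1, V))) (Function('l')(V) = Add(-1, Mul(Mul(2, V), Add(-1, V))) = Add(-1, Mul(2, V, Add(-1, V))))
Add(Function('l')(20), Mul(-1, -433)) = Add(Add(-1, Mul(-2, 20), Mul(2, Pow(20, 2))), Mul(-1, -433)) = Add(Add(-1, -40, Mul(2, 400)), 433) = Add(Add(-1, -40, 800), 433) = Add(759, 433) = 1192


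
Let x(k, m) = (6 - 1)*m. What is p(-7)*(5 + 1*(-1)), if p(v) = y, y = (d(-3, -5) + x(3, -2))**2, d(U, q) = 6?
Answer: 64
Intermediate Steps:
x(k, m) = 5*m
y = 16 (y = (6 + 5*(-2))**2 = (6 - 10)**2 = (-4)**2 = 16)
p(v) = 16
p(-7)*(5 + 1*(-1)) = 16*(5 + 1*(-1)) = 16*(5 - 1) = 16*4 = 64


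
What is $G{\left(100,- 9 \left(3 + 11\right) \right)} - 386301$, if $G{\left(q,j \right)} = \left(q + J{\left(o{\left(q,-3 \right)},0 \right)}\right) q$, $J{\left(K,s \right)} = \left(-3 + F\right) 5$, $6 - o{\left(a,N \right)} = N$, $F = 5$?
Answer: $-375301$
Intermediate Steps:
$o{\left(a,N \right)} = 6 - N$
$J{\left(K,s \right)} = 10$ ($J{\left(K,s \right)} = \left(-3 + 5\right) 5 = 2 \cdot 5 = 10$)
$G{\left(q,j \right)} = q \left(10 + q\right)$ ($G{\left(q,j \right)} = \left(q + 10\right) q = \left(10 + q\right) q = q \left(10 + q\right)$)
$G{\left(100,- 9 \left(3 + 11\right) \right)} - 386301 = 100 \left(10 + 100\right) - 386301 = 100 \cdot 110 - 386301 = 11000 - 386301 = -375301$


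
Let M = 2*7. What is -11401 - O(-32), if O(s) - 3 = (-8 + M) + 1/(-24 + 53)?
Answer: -330891/29 ≈ -11410.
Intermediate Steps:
M = 14
O(s) = 262/29 (O(s) = 3 + ((-8 + 14) + 1/(-24 + 53)) = 3 + (6 + 1/29) = 3 + 175/29 = 262/29)
-11401 - O(-32) = -11401 - 1*262/29 = -11401 - 262/29 = -330891/29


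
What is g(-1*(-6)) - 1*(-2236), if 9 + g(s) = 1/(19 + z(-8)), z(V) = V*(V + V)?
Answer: 327370/147 ≈ 2227.0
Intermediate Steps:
z(V) = 2*V² (z(V) = V*(2*V) = 2*V²)
g(s) = -1322/147 (g(s) = -9 + 1/(19 + 2*(-8)²) = -9 + 1/(19 + 2*64) = -9 + 1/(19 + 128) = -9 + 1/147 = -1322/147)
g(-1*(-6)) - 1*(-2236) = -1322/147 - 1*(-2236) = -1322/147 + 2236 = 327370/147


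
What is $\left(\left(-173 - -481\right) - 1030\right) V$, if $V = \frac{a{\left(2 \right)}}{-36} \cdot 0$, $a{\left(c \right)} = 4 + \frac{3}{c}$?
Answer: $0$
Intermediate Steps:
$V = 0$ ($V = \frac{4 + \frac{3}{2}}{-36} \cdot 0 = \left(4 + 3 \cdot \frac{1}{2}\right) \left(- \frac{1}{36}\right) 0 = \left(4 + \frac{3}{2}\right) \left(- \frac{1}{36}\right) 0 = \frac{11}{2} \left(- \frac{1}{36}\right) 0 = \left(- \frac{11}{72}\right) 0 = 0$)
$\left(\left(-173 - -481\right) - 1030\right) V = \left(\left(-173 - -481\right) - 1030\right) 0 = \left(\left(-173 + 481\right) - 1030\right) 0 = \left(308 - 1030\right) 0 = \left(-722\right) 0 = 0$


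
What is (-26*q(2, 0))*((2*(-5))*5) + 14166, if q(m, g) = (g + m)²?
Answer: 19366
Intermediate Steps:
(-26*q(2, 0))*((2*(-5))*5) + 14166 = (-26*(0 + 2)²)*((2*(-5))*5) + 14166 = (-26*2²)*(-10*5) + 14166 = -26*4*(-50) + 14166 = -104*(-50) + 14166 = 5200 + 14166 = 19366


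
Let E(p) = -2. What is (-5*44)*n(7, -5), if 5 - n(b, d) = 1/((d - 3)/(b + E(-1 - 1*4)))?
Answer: -2475/2 ≈ -1237.5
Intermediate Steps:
n(b, d) = 5 - (-2 + b)/(-3 + d) (n(b, d) = 5 - 1/((d - 3)/(b - 2)) = 5 - 1/((-3 + d)/(-2 + b)) = 5 - (-2 + b)/(-3 + d))
(-5*44)*n(7, -5) = (-5*44)*((-13 - 1*7 + 5*(-5))/(-3 - 5)) = -220*(-13 - 7 - 25)/(-8) = -(-55)*(-45)/2 = -220*45/8 = -2475/2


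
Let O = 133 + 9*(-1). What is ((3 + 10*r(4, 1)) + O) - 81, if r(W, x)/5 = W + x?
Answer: 296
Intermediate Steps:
r(W, x) = 5*W + 5*x (r(W, x) = 5*(W + x) = 5*W + 5*x)
O = 124 (O = 133 - 9 = 124)
((3 + 10*r(4, 1)) + O) - 81 = ((3 + 10*(5*4 + 5*1)) + 124) - 81 = ((3 + 10*(20 + 5)) + 124) - 81 = ((3 + 10*25) + 124) - 81 = ((3 + 250) + 124) - 81 = (253 + 124) - 81 = 377 - 81 = 296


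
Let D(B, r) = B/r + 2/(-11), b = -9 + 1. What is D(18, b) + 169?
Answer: 7329/44 ≈ 166.57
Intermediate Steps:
b = -8
D(B, r) = -2/11 + B/r (D(B, r) = B/r + 2*(-1/11) = B/r - 2/11 = -2/11 + B/r)
D(18, b) + 169 = (-2/11 + 18/(-8)) + 169 = (-2/11 + 18*(-1/8)) + 169 = (-2/11 - 9/4) + 169 = -107/44 + 169 = 7329/44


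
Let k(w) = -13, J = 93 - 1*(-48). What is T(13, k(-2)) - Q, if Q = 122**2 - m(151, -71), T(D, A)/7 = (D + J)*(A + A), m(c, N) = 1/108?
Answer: -4634495/108 ≈ -42912.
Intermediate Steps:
m(c, N) = 1/108
J = 141 (J = 93 + 48 = 141)
T(D, A) = 14*A*(141 + D) (T(D, A) = 7*((D + 141)*(A + A)) = 7*((141 + D)*(2*A)) = 7*(2*A*(141 + D)) = 14*A*(141 + D))
Q = 1607471/108 (Q = 122**2 - 1*1/108 = 14884 - 1/108 = 1607471/108 ≈ 14884.)
T(13, k(-2)) - Q = 14*(-13)*(141 + 13) - 1*1607471/108 = 14*(-13)*154 - 1607471/108 = -28028 - 1607471/108 = -4634495/108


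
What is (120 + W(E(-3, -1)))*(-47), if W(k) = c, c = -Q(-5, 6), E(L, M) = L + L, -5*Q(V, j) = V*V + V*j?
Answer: -5593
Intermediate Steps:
Q(V, j) = -V**2/5 - V*j/5 (Q(V, j) = -(V*V + V*j)/5 = -(V**2 + V*j)/5 = -V**2/5 - V*j/5)
E(L, M) = 2*L
c = -1 (c = -(-1)*(-5)*(-5 + 6)/5 = -(-1)*(-5)/5 = -1*1 = -1)
W(k) = -1
(120 + W(E(-3, -1)))*(-47) = (120 - 1)*(-47) = 119*(-47) = -5593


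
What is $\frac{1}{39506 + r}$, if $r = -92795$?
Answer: $- \frac{1}{53289} \approx -1.8766 \cdot 10^{-5}$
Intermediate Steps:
$\frac{1}{39506 + r} = \frac{1}{39506 - 92795} = \frac{1}{-53289} = - \frac{1}{53289}$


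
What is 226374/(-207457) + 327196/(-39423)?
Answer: -76803442774/8178577311 ≈ -9.3908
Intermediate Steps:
226374/(-207457) + 327196/(-39423) = 226374*(-1/207457) + 327196*(-1/39423) = -226374/207457 - 327196/39423 = -76803442774/8178577311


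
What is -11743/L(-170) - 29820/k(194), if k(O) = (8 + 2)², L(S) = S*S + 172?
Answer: -43405067/145360 ≈ -298.60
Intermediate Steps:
L(S) = 172 + S² (L(S) = S² + 172 = 172 + S²)
k(O) = 100 (k(O) = 10² = 100)
-11743/L(-170) - 29820/k(194) = -11743/(172 + (-170)²) - 29820/100 = -11743/(172 + 28900) - 29820*1/100 = -11743/29072 - 1491/5 = -43405067/145360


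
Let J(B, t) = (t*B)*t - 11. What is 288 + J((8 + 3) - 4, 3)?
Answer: 340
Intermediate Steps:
J(B, t) = -11 + B*t² (J(B, t) = (B*t)*t - 11 = B*t² - 11 = -11 + B*t²)
288 + J((8 + 3) - 4, 3) = 288 + (-11 + ((8 + 3) - 4)*3²) = 288 + (-11 + (11 - 4)*9) = 288 + (-11 + 7*9) = 288 + (-11 + 63) = 288 + 52 = 340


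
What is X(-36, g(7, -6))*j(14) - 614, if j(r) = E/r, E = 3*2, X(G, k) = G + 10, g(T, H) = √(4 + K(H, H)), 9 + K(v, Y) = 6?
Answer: -4376/7 ≈ -625.14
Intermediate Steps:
K(v, Y) = -3 (K(v, Y) = -9 + 6 = -3)
g(T, H) = 1 (g(T, H) = √(4 - 3) = √1 = 1)
X(G, k) = 10 + G
E = 6
j(r) = 6/r
X(-36, g(7, -6))*j(14) - 614 = (10 - 36)*(6/14) - 614 = -156/14 - 614 = -26*3/7 - 614 = -78/7 - 614 = -4376/7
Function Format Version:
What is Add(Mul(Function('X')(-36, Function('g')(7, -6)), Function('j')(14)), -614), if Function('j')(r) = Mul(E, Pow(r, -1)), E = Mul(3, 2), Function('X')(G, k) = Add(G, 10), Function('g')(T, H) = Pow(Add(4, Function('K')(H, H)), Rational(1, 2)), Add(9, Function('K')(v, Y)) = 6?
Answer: Rational(-4376, 7) ≈ -625.14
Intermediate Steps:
Function('K')(v, Y) = -3 (Function('K')(v, Y) = Add(-9, 6) = -3)
Function('g')(T, H) = 1 (Function('g')(T, H) = Pow(Add(4, -3), Rational(1, 2)) = Pow(1, Rational(1, 2)) = 1)
Function('X')(G, k) = Add(10, G)
E = 6
Function('j')(r) = Mul(6, Pow(r, -1))
Add(Mul(Function('X')(-36, Function('g')(7, -6)), Function('j')(14)), -614) = Add(Mul(Add(10, -36), Mul(6, Pow(14, -1))), -614) = Add(Mul(-26, Mul(6, Rational(1, 14))), -614) = Add(Mul(-26, Rational(3, 7)), -614) = Add(Rational(-78, 7), -614) = Rational(-4376, 7)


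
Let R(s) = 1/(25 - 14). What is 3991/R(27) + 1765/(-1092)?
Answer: 47938127/1092 ≈ 43899.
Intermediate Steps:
R(s) = 1/11
3991/R(27) + 1765/(-1092) = 3991/(1/11) + 1765/(-1092) = 3991*11 + 1765*(-1/1092) = 43901 - 1765/1092 = 47938127/1092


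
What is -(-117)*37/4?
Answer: 4329/4 ≈ 1082.3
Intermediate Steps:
-(-117)*37/4 = -1*(-4329/4) = 4329/4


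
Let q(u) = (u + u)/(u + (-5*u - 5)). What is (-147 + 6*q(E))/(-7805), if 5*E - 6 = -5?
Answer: 855/45269 ≈ 0.018887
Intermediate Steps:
E = 1/5 (E = 6/5 + (1/5)*(-5) = 6/5 - 1 = 1/5 ≈ 0.20000)
q(u) = 2*u/(-5 - 4*u) (q(u) = (2*u)/(u + (-5 - 5*u)) = (2*u)/(-5 - 4*u) = 2*u/(-5 - 4*u))
(-147 + 6*q(E))/(-7805) = (-147 + 6*(-2*1/5/(5 + 4*(1/5))))/(-7805) = (-147 + 6*(-2*1/5/(5 + 4/5)))*(-1/7805) = (-147 + 6*(-2*1/5/29/5))*(-1/7805) = (-147 + 6*(-2*1/5*5/29))*(-1/7805) = (-147 + 6*(-2/29))*(-1/7805) = (-147 - 12/29)*(-1/7805) = -4275/29*(-1/7805) = 855/45269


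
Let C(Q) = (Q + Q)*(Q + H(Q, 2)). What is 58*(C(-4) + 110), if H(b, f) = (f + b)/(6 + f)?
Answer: 8352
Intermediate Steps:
H(b, f) = (b + f)/(6 + f)
C(Q) = 2*Q*(1/4 + 9*Q/8) (C(Q) = (Q + Q)*(Q + (Q + 2)/(6 + 2)) = (2*Q)*(Q + (2 + Q)/8) = (2*Q)*(Q + (1/4 + Q/8)) = (2*Q)*(1/4 + 9*Q/8) = 2*Q*(1/4 + 9*Q/8))
58*(C(-4) + 110) = 58*((1/4)*(-4)*(2 + 9*(-4)) + 110) = 58*((1/4)*(-4)*(2 - 36) + 110) = 58*((1/4)*(-4)*(-34) + 110) = 58*(34 + 110) = 58*144 = 8352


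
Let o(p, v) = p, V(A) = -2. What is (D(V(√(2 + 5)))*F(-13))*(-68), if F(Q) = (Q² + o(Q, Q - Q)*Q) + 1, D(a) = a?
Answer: 46104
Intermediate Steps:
F(Q) = 1 + 2*Q² (F(Q) = (Q² + Q*Q) + 1 = (Q² + Q²) + 1 = 2*Q² + 1 = 1 + 2*Q²)
(D(V(√(2 + 5)))*F(-13))*(-68) = -2*(1 + 2*(-13)²)*(-68) = -2*(1 + 2*169)*(-68) = -2*(1 + 338)*(-68) = -2*339*(-68) = -678*(-68) = 46104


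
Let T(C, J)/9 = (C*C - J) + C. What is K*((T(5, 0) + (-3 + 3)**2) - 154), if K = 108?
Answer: 12528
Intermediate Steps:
T(C, J) = -9*J + 9*C + 9*C**2 (T(C, J) = 9*((C*C - J) + C) = 9*((C**2 - J) + C) = 9*(C + C**2 - J) = -9*J + 9*C + 9*C**2)
K*((T(5, 0) + (-3 + 3)**2) - 154) = 108*(((-9*0 + 9*5 + 9*5**2) + (-3 + 3)**2) - 154) = 108*(((0 + 45 + 9*25) + 0**2) - 154) = 108*(((0 + 45 + 225) + 0) - 154) = 108*((270 + 0) - 154) = 108*(270 - 154) = 108*116 = 12528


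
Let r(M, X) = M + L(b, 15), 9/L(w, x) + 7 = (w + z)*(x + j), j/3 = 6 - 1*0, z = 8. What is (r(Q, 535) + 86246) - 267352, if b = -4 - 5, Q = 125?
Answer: -7239249/40 ≈ -1.8098e+5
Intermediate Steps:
j = 18 (j = 3*(6 - 1*0) = 3*(6 + 0) = 3*6 = 18)
b = -9
L(w, x) = 9/(-7 + (8 + w)*(18 + x)) (L(w, x) = 9/(-7 + (w + 8)*(x + 18)) = 9/(-7 + (8 + w)*(18 + x)))
r(M, X) = -9/40 + M (r(M, X) = M + 9/(137 + 8*15 + 18*(-9) - 9*15) = M + 9/(137 + 120 - 162 - 135) = M + 9/(-40) = M + 9*(-1/40) = M - 9/40 = -9/40 + M)
(r(Q, 535) + 86246) - 267352 = ((-9/40 + 125) + 86246) - 267352 = (4991/40 + 86246) - 267352 = 3454831/40 - 267352 = -7239249/40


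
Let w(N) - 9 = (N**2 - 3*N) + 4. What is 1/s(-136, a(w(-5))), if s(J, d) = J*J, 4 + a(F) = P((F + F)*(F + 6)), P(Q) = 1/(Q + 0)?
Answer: 1/18496 ≈ 5.4066e-5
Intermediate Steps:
w(N) = 13 + N**2 - 3*N (w(N) = 9 + ((N**2 - 3*N) + 4) = 9 + (4 + N**2 - 3*N) = 13 + N**2 - 3*N)
P(Q) = 1/Q
a(F) = -4 + 1/(2*F*(6 + F)) (a(F) = -4 + 1/((F + F)*(F + 6)) = -4 + 1/((2*F)*(6 + F)) = -4 + 1/(2*F*(6 + F)))
s(J, d) = J**2
1/s(-136, a(w(-5))) = 1/((-136)**2) = 1/18496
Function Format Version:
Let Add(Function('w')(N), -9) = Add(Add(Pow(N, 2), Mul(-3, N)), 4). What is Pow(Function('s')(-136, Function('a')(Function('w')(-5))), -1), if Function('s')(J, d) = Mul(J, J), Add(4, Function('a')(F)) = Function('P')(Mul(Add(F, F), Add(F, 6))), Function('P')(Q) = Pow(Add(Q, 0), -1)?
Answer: Rational(1, 18496) ≈ 5.4066e-5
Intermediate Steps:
Function('w')(N) = Add(13, Pow(N, 2), Mul(-3, N)) (Function('w')(N) = Add(9, Add(Add(Pow(N, 2), Mul(-3, N)), 4)) = Add(9, Add(4, Pow(N, 2), Mul(-3, N))) = Add(13, Pow(N, 2), Mul(-3, N)))
Function('P')(Q) = Pow(Q, -1)
Function('a')(F) = Add(-4, Mul(Rational(1, 2), Pow(F, -1), Pow(Add(6, F), -1))) (Function('a')(F) = Add(-4, Pow(Mul(Add(F, F), Add(F, 6)), -1)) = Add(-4, Pow(Mul(Mul(2, F), Add(6, F)), -1)) = Add(-4, Pow(Mul(2, F, Add(6, F)), -1)) = Add(-4, Mul(Rational(1, 2), Pow(F, -1), Pow(Add(6, F), -1))))
Function('s')(J, d) = Pow(J, 2)
Pow(Function('s')(-136, Function('a')(Function('w')(-5))), -1) = Pow(Pow(-136, 2), -1) = Pow(18496, -1) = Rational(1, 18496)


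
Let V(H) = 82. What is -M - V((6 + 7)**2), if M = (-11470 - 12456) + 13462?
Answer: 10382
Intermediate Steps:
M = -10464 (M = -23926 + 13462 = -10464)
-M - V((6 + 7)**2) = -1*(-10464) - 1*82 = 10464 - 82 = 10382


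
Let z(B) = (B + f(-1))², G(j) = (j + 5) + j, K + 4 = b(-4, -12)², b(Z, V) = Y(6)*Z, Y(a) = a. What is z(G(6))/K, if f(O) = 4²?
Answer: 99/52 ≈ 1.9038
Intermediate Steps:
f(O) = 16
b(Z, V) = 6*Z
K = 572 (K = -4 + (6*(-4))² = -4 + (-24)² = -4 + 576 = 572)
G(j) = 5 + 2*j (G(j) = (5 + j) + j = 5 + 2*j)
z(B) = (16 + B)² (z(B) = (B + 16)² = (16 + B)²)
z(G(6))/K = (16 + (5 + 2*6))²/572 = (16 + (5 + 12))²*(1/572) = (16 + 17)²*(1/572) = 33²*(1/572) = 1089*(1/572) = 99/52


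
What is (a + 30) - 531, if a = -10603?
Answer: -11104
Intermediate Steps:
(a + 30) - 531 = (-10603 + 30) - 531 = -10573 - 531 = -11104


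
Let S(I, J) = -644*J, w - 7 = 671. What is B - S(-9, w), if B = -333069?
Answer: 103563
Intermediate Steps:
w = 678 (w = 7 + 671 = 678)
B - S(-9, w) = -333069 - (-644)*678 = -333069 - 1*(-436632) = -333069 + 436632 = 103563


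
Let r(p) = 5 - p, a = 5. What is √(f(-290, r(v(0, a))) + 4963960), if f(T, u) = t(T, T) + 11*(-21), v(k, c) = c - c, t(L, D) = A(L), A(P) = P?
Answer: √4963439 ≈ 2227.9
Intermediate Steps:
t(L, D) = L
v(k, c) = 0
f(T, u) = -231 + T (f(T, u) = T + 11*(-21) = T - 231 = -231 + T)
√(f(-290, r(v(0, a))) + 4963960) = √((-231 - 290) + 4963960) = √(-521 + 4963960) = √4963439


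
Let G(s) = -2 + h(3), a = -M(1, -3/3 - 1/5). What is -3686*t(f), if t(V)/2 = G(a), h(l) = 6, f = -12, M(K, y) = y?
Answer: -29488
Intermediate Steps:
a = 6/5 (a = -(-3/3 - 1/5) = -(-3*1/3 - 1*1/5) = -(-1 - 1/5) = -1*(-6/5) = 6/5 ≈ 1.2000)
G(s) = 4 (G(s) = -2 + 6 = 4)
t(V) = 8 (t(V) = 2*4 = 8)
-3686*t(f) = -3686*8 = -29488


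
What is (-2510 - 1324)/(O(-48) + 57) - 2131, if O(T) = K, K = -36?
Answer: -16195/7 ≈ -2313.6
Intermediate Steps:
O(T) = -36
(-2510 - 1324)/(O(-48) + 57) - 2131 = (-2510 - 1324)/(-36 + 57) - 2131 = -3834/21 - 2131 = -3834*1/21 - 2131 = -1278/7 - 2131 = -16195/7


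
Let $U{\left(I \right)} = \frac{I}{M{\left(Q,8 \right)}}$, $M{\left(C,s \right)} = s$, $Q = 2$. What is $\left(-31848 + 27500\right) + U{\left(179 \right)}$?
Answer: $- \frac{34605}{8} \approx -4325.6$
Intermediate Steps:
$U{\left(I \right)} = \frac{I}{8}$
$\left(-31848 + 27500\right) + U{\left(179 \right)} = \left(-31848 + 27500\right) + \frac{1}{8} \cdot 179 = -4348 + \frac{179}{8} = - \frac{34605}{8}$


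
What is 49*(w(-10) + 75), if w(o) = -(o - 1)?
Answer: 4214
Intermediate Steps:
w(o) = 1 - o (w(o) = -(-1 + o) = 1 - o)
49*(w(-10) + 75) = 49*((1 - 1*(-10)) + 75) = 49*((1 + 10) + 75) = 49*(11 + 75) = 49*86 = 4214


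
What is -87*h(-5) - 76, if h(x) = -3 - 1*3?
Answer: 446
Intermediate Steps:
h(x) = -6 (h(x) = -3 - 3 = -6)
-87*h(-5) - 76 = -87*(-6) - 76 = 522 - 76 = 446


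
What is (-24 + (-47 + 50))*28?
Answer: -588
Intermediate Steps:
(-24 + (-47 + 50))*28 = (-24 + 3)*28 = -21*28 = -588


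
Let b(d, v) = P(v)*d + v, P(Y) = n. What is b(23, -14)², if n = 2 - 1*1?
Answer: 81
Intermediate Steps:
n = 1 (n = 2 - 1 = 1)
P(Y) = 1
b(d, v) = d + v (b(d, v) = 1*d + v = d + v)
b(23, -14)² = (23 - 14)² = 9² = 81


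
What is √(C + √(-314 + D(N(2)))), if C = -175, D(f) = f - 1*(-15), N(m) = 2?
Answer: √(-175 + 3*I*√33) ≈ 0.65059 + 13.245*I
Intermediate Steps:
D(f) = 15 + f (D(f) = f + 15 = 15 + f)
√(C + √(-314 + D(N(2)))) = √(-175 + √(-314 + (15 + 2))) = √(-175 + √(-314 + 17)) = √(-175 + √(-297)) = √(-175 + 3*I*√33)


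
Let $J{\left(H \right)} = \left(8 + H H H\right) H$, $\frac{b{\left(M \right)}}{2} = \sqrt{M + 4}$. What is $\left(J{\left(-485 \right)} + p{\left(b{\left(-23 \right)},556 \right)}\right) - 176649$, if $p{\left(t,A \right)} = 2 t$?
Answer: $55330620096 + 4 i \sqrt{19} \approx 5.5331 \cdot 10^{10} + 17.436 i$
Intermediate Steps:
$b{\left(M \right)} = 2 \sqrt{4 + M}$ ($b{\left(M \right)} = 2 \sqrt{M + 4} = 2 \sqrt{4 + M}$)
$J{\left(H \right)} = H \left(8 + H^{3}\right)$ ($J{\left(H \right)} = \left(8 + H^{2} H\right) H = \left(8 + H^{3}\right) H = H \left(8 + H^{3}\right)$)
$\left(J{\left(-485 \right)} + p{\left(b{\left(-23 \right)},556 \right)}\right) - 176649 = \left(- 485 \left(8 + \left(-485\right)^{3}\right) + 2 \cdot 2 \sqrt{4 - 23}\right) - 176649 = \left(- 485 \left(8 - 114084125\right) + 2 \cdot 2 \sqrt{-19}\right) - 176649 = \left(\left(-485\right) \left(-114084117\right) + 2 \cdot 2 i \sqrt{19}\right) - 176649 = \left(55330796745 + 2 \cdot 2 i \sqrt{19}\right) - 176649 = \left(55330796745 + 4 i \sqrt{19}\right) - 176649 = 55330620096 + 4 i \sqrt{19}$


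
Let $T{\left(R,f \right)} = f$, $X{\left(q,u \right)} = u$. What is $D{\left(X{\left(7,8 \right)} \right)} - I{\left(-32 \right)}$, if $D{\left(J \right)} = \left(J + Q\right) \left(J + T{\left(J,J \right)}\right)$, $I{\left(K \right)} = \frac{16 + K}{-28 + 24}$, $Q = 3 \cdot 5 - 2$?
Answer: $332$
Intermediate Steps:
$Q = 13$ ($Q = 15 - 2 = 13$)
$I{\left(K \right)} = -4 - \frac{K}{4}$ ($I{\left(K \right)} = \frac{16 + K}{-4} = \left(16 + K\right) \left(- \frac{1}{4}\right) = -4 - \frac{K}{4}$)
$D{\left(J \right)} = 2 J \left(13 + J\right)$ ($D{\left(J \right)} = \left(J + 13\right) \left(J + J\right) = \left(13 + J\right) 2 J = 2 J \left(13 + J\right)$)
$D{\left(X{\left(7,8 \right)} \right)} - I{\left(-32 \right)} = 2 \cdot 8 \left(13 + 8\right) - \left(-4 - -8\right) = 2 \cdot 8 \cdot 21 - \left(-4 + 8\right) = 336 - 4 = 332$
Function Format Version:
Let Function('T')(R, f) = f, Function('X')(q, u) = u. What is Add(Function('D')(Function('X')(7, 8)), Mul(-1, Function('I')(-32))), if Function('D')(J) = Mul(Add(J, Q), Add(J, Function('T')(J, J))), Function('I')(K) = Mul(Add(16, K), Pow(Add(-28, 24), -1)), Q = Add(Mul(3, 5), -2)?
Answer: 332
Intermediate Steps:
Q = 13 (Q = Add(15, -2) = 13)
Function('I')(K) = Add(-4, Mul(Rational(-1, 4), K)) (Function('I')(K) = Mul(Add(16, K), Pow(-4, -1)) = Mul(Add(16, K), Rational(-1, 4)) = Add(-4, Mul(Rational(-1, 4), K)))
Function('D')(J) = Mul(2, J, Add(13, J)) (Function('D')(J) = Mul(Add(J, 13), Add(J, J)) = Mul(Add(13, J), Mul(2, J)) = Mul(2, J, Add(13, J)))
Add(Function('D')(Function('X')(7, 8)), Mul(-1, Function('I')(-32))) = Add(Mul(2, 8, Add(13, 8)), Mul(-1, Add(-4, Mul(Rational(-1, 4), -32)))) = Add(Mul(2, 8, 21), Mul(-1, Add(-4, 8))) = Add(336, Mul(-1, 4)) = Add(336, -4) = 332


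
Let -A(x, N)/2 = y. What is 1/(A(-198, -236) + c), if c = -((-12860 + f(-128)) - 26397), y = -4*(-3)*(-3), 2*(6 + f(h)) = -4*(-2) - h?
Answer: 1/39267 ≈ 2.5467e-5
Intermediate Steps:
f(h) = -2 - h/2 (f(h) = -6 + (-4*(-2) - h)/2 = -6 + (8 - h)/2 = -6 + (4 - h/2) = -2 - h/2)
y = -36 (y = 12*(-3) = -36)
A(x, N) = 72 (A(x, N) = -2*(-36) = 72)
c = 39195 (c = -((-12860 + (-2 - 1/2*(-128))) - 26397) = -((-12860 + (-2 + 64)) - 26397) = -((-12860 + 62) - 26397) = -(-12798 - 26397) = -1*(-39195) = 39195)
1/(A(-198, -236) + c) = 1/(72 + 39195) = 1/39267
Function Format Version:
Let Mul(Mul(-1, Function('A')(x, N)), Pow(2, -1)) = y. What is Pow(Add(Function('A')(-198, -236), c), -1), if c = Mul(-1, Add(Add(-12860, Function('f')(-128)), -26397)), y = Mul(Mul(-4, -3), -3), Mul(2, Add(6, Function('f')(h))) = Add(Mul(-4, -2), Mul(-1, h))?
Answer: Rational(1, 39267) ≈ 2.5467e-5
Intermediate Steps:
Function('f')(h) = Add(-2, Mul(Rational(-1, 2), h)) (Function('f')(h) = Add(-6, Mul(Rational(1, 2), Add(Mul(-4, -2), Mul(-1, h)))) = Add(-6, Mul(Rational(1, 2), Add(8, Mul(-1, h)))) = Add(-6, Add(4, Mul(Rational(-1, 2), h))) = Add(-2, Mul(Rational(-1, 2), h)))
y = -36 (y = Mul(12, -3) = -36)
Function('A')(x, N) = 72 (Function('A')(x, N) = Mul(-2, -36) = 72)
c = 39195 (c = Mul(-1, Add(Add(-12860, Add(-2, Mul(Rational(-1, 2), -128))), -26397)) = Mul(-1, Add(Add(-12860, Add(-2, 64)), -26397)) = Mul(-1, Add(Add(-12860, 62), -26397)) = Mul(-1, Add(-12798, -26397)) = Mul(-1, -39195) = 39195)
Pow(Add(Function('A')(-198, -236), c), -1) = Pow(Add(72, 39195), -1) = Pow(39267, -1) = Rational(1, 39267)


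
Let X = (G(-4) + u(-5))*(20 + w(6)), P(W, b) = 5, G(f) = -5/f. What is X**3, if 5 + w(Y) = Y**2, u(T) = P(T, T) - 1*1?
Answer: 1228480911/64 ≈ 1.9195e+7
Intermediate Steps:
u(T) = 4 (u(T) = 5 - 1*1 = 5 - 1 = 4)
w(Y) = -5 + Y**2
X = 1071/4 (X = (-5/(-4) + 4)*(20 + (-5 + 6**2)) = (-5*(-1/4) + 4)*(20 + (-5 + 36)) = (5/4 + 4)*(20 + 31) = (21/4)*51 = 1071/4 ≈ 267.75)
X**3 = (1071/4)**3 = 1228480911/64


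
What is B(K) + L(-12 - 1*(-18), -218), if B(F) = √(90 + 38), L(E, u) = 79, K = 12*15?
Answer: 79 + 8*√2 ≈ 90.314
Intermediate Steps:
K = 180
B(F) = 8*√2 (B(F) = √128 = 8*√2)
B(K) + L(-12 - 1*(-18), -218) = 8*√2 + 79 = 79 + 8*√2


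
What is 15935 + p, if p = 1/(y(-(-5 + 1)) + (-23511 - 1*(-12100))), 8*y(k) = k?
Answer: 363652633/22821 ≈ 15935.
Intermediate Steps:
y(k) = k/8
p = -2/22821 (p = 1/((-(-5 + 1))/8 + (-23511 - 1*(-12100))) = 1/((-1*(-4))/8 + (-23511 + 12100)) = 1/((1/8)*4 - 11411) = 1/(1/2 - 11411) = 1/(-22821/2) = -2/22821 ≈ -8.7639e-5)
15935 + p = 15935 - 2/22821 = 363652633/22821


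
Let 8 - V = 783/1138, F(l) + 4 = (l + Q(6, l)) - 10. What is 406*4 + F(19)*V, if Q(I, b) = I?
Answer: 1939643/1138 ≈ 1704.4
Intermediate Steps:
F(l) = -8 + l (F(l) = -4 + ((l + 6) - 10) = -4 + ((6 + l) - 10) = -4 + (-4 + l) = -8 + l)
V = 8321/1138 (V = 8 - 783/1138 = 8321/1138 ≈ 7.3120)
406*4 + F(19)*V = 406*4 + (-8 + 19)*(8321/1138) = 1624 + 11*(8321/1138) = 1624 + 91531/1138 = 1939643/1138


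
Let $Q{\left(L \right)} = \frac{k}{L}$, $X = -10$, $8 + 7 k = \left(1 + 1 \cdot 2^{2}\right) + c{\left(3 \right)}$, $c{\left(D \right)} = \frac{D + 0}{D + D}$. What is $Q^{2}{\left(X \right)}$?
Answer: $\frac{1}{784} \approx 0.0012755$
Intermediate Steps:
$c{\left(D \right)} = \frac{1}{2}$ ($c{\left(D \right)} = \frac{D}{2 D} = D \frac{1}{2 D} = \frac{1}{2}$)
$k = - \frac{5}{14}$ ($k = - \frac{8}{7} + \frac{\left(1 + 1 \cdot 2^{2}\right) + \frac{1}{2}}{7} = - \frac{8}{7} + \frac{\left(1 + 1 \cdot 4\right) + \frac{1}{2}}{7} = - \frac{8}{7} + \frac{\left(1 + 4\right) + \frac{1}{2}}{7} = - \frac{8}{7} + \frac{5 + \frac{1}{2}}{7} = - \frac{8}{7} + \frac{1}{7} \cdot \frac{11}{2} = - \frac{8}{7} + \frac{11}{14} = - \frac{5}{14} \approx -0.35714$)
$Q{\left(L \right)} = - \frac{5}{14 L}$
$Q^{2}{\left(X \right)} = \left(- \frac{5}{14 \left(-10\right)}\right)^{2} = \left(\left(- \frac{5}{14}\right) \left(- \frac{1}{10}\right)\right)^{2} = \left(\frac{1}{28}\right)^{2} = \frac{1}{784}$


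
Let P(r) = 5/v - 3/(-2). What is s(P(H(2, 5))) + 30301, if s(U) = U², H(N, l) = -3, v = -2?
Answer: 30302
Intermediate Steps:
P(r) = -1 (P(r) = 5/(-2) - 3/(-2) = 5*(-½) - 3*(-½) = -5/2 + 3/2 = -1)
s(P(H(2, 5))) + 30301 = (-1)² + 30301 = 1 + 30301 = 30302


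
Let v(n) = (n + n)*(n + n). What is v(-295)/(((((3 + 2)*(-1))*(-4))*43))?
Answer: 17405/43 ≈ 404.77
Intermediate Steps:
v(n) = 4*n**2 (v(n) = (2*n)*(2*n) = 4*n**2)
v(-295)/(((((3 + 2)*(-1))*(-4))*43)) = (4*(-295)**2)/(((((3 + 2)*(-1))*(-4))*43)) = (4*87025)/((((5*(-1))*(-4))*43)) = 348100/((-5*(-4)*43)) = 348100/((20*43)) = 348100/860 = 348100*(1/860) = 17405/43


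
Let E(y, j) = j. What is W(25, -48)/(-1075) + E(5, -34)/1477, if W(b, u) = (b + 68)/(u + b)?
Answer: -703289/36518825 ≈ -0.019258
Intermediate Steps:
W(b, u) = (68 + b)/(b + u)
W(25, -48)/(-1075) + E(5, -34)/1477 = ((68 + 25)/(25 - 48))/(-1075) - 34/1477 = (93/(-23))*(-1/1075) - 34*1/1477 = -1/23*93*(-1/1075) - 34/1477 = -93/23*(-1/1075) - 34/1477 = 93/24725 - 34/1477 = -703289/36518825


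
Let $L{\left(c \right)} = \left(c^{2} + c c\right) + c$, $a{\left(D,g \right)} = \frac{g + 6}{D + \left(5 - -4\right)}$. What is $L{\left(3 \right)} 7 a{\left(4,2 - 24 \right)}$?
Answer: $- \frac{2352}{13} \approx -180.92$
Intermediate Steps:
$a{\left(D,g \right)} = \frac{6 + g}{9 + D}$ ($a{\left(D,g \right)} = \frac{6 + g}{D + \left(5 + 4\right)} = \frac{6 + g}{D + 9} = \frac{6 + g}{9 + D}$)
$L{\left(c \right)} = c + 2 c^{2}$ ($L{\left(c \right)} = \left(c^{2} + c^{2}\right) + c = 2 c^{2} + c = c + 2 c^{2}$)
$L{\left(3 \right)} 7 a{\left(4,2 - 24 \right)} = 3 \left(1 + 2 \cdot 3\right) 7 \frac{6 + \left(2 - 24\right)}{9 + 4} = 3 \left(1 + 6\right) 7 \frac{6 + \left(2 - 24\right)}{13} = 3 \cdot 7 \cdot 7 \frac{6 - 22}{13} = 21 \cdot 7 \cdot \frac{1}{13} \left(-16\right) = 147 \left(- \frac{16}{13}\right) = - \frac{2352}{13}$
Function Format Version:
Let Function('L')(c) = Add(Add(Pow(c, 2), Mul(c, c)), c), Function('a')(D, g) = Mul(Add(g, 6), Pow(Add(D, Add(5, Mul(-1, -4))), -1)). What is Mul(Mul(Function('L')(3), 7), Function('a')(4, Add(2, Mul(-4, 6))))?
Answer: Rational(-2352, 13) ≈ -180.92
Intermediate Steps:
Function('a')(D, g) = Mul(Pow(Add(9, D), -1), Add(6, g)) (Function('a')(D, g) = Mul(Add(6, g), Pow(Add(D, Add(5, 4)), -1)) = Mul(Add(6, g), Pow(Add(D, 9), -1)) = Mul(Add(6, g), Pow(Add(9, D), -1)) = Mul(Pow(Add(9, D), -1), Add(6, g)))
Function('L')(c) = Add(c, Mul(2, Pow(c, 2))) (Function('L')(c) = Add(Add(Pow(c, 2), Pow(c, 2)), c) = Add(Mul(2, Pow(c, 2)), c) = Add(c, Mul(2, Pow(c, 2))))
Mul(Mul(Function('L')(3), 7), Function('a')(4, Add(2, Mul(-4, 6)))) = Mul(Mul(Mul(3, Add(1, Mul(2, 3))), 7), Mul(Pow(Add(9, 4), -1), Add(6, Add(2, Mul(-4, 6))))) = Mul(Mul(Mul(3, Add(1, 6)), 7), Mul(Pow(13, -1), Add(6, Add(2, -24)))) = Mul(Mul(Mul(3, 7), 7), Mul(Rational(1, 13), Add(6, -22))) = Mul(Mul(21, 7), Mul(Rational(1, 13), -16)) = Mul(147, Rational(-16, 13)) = Rational(-2352, 13)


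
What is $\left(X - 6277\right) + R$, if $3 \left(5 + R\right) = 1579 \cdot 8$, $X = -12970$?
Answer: $- \frac{45124}{3} \approx -15041.0$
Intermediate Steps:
$R = \frac{12617}{3}$ ($R = -5 + \frac{1579 \cdot 8}{3} = -5 + \frac{1}{3} \cdot 12632 = -5 + \frac{12632}{3} = \frac{12617}{3} \approx 4205.7$)
$\left(X - 6277\right) + R = \left(-12970 - 6277\right) + \frac{12617}{3} = -19247 + \frac{12617}{3} = - \frac{45124}{3}$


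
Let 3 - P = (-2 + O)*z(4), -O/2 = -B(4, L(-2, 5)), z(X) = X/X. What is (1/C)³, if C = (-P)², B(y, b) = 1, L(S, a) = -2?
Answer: 1/729 ≈ 0.0013717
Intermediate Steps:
z(X) = 1
O = 2 (O = -(-2) = -2*(-1) = 2)
P = 3 (P = 3 - (-2 + 2) = 3 - 0 = 3 - 1*0 = 3 + 0 = 3)
C = 9 (C = (-1*3)² = (-3)² = 9)
(1/C)³ = (1/9)³ = (⅑)³ = 1/729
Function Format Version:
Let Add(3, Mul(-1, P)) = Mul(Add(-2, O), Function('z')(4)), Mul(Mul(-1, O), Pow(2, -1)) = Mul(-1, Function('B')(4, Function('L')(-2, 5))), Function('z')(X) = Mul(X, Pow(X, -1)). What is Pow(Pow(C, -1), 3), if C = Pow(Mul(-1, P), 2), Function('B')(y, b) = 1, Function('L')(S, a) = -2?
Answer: Rational(1, 729) ≈ 0.0013717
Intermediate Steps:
Function('z')(X) = 1
O = 2 (O = Mul(-2, Mul(-1, 1)) = Mul(-2, -1) = 2)
P = 3 (P = Add(3, Mul(-1, Mul(Add(-2, 2), 1))) = Add(3, Mul(-1, Mul(0, 1))) = Add(3, Mul(-1, 0)) = Add(3, 0) = 3)
C = 9 (C = Pow(Mul(-1, 3), 2) = Pow(-3, 2) = 9)
Pow(Pow(C, -1), 3) = Pow(Pow(9, -1), 3) = Pow(Rational(1, 9), 3) = Rational(1, 729)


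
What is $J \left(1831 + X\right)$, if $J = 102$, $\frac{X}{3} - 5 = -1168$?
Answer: $-169116$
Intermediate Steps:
$X = -3489$ ($X = 15 + 3 \left(-1168\right) = 15 - 3504 = -3489$)
$J \left(1831 + X\right) = 102 \left(1831 - 3489\right) = 102 \left(-1658\right) = -169116$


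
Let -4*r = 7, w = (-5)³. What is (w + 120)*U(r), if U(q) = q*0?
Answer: 0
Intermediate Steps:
w = -125
r = -7/4 (r = -¼*7 = -7/4 ≈ -1.7500)
U(q) = 0
(w + 120)*U(r) = (-125 + 120)*0 = -5*0 = 0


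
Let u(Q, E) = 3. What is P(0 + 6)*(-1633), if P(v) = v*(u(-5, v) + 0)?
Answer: -29394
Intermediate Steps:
P(v) = 3*v (P(v) = v*(3 + 0) = v*3 = 3*v)
P(0 + 6)*(-1633) = (3*(0 + 6))*(-1633) = (3*6)*(-1633) = 18*(-1633) = -29394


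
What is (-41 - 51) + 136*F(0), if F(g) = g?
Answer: -92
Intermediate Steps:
(-41 - 51) + 136*F(0) = (-41 - 51) + 136*0 = -92 + 0 = -92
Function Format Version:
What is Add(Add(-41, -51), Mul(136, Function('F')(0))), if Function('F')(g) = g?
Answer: -92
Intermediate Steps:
Add(Add(-41, -51), Mul(136, Function('F')(0))) = Add(Add(-41, -51), Mul(136, 0)) = Add(-92, 0) = -92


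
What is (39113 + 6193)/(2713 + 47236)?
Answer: 45306/49949 ≈ 0.90705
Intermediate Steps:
(39113 + 6193)/(2713 + 47236) = 45306/49949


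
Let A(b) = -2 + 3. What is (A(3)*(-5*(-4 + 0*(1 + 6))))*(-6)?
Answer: -120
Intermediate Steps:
A(b) = 1
(A(3)*(-5*(-4 + 0*(1 + 6))))*(-6) = (1*(-5*(-4 + 0*(1 + 6))))*(-6) = (1*(-5*(-4 + 0*7)))*(-6) = (1*(-5*(-4 + 0)))*(-6) = (1*(-5*(-4)))*(-6) = (1*20)*(-6) = 20*(-6) = -120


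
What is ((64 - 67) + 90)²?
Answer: 7569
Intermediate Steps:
((64 - 67) + 90)² = (-3 + 90)² = 87² = 7569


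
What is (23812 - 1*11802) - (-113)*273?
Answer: 42859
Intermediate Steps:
(23812 - 1*11802) - (-113)*273 = (23812 - 11802) - 1*(-30849) = 12010 + 30849 = 42859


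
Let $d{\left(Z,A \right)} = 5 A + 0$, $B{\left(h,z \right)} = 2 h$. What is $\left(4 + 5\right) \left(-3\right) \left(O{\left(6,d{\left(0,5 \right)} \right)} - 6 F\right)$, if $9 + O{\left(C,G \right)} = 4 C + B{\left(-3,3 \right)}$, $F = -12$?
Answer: $-2187$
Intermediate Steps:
$d{\left(Z,A \right)} = 5 A$
$O{\left(C,G \right)} = -15 + 4 C$ ($O{\left(C,G \right)} = -9 + \left(4 C + 2 \left(-3\right)\right) = -9 + \left(4 C - 6\right) = -9 + \left(-6 + 4 C\right) = -15 + 4 C$)
$\left(4 + 5\right) \left(-3\right) \left(O{\left(6,d{\left(0,5 \right)} \right)} - 6 F\right) = \left(4 + 5\right) \left(-3\right) \left(\left(-15 + 4 \cdot 6\right) - -72\right) = 9 \left(-3\right) \left(\left(-15 + 24\right) + 72\right) = - 27 \left(9 + 72\right) = \left(-27\right) 81 = -2187$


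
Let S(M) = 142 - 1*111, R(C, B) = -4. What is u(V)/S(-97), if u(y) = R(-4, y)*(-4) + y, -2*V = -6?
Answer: 19/31 ≈ 0.61290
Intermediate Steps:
V = 3 (V = -½*(-6) = 3)
S(M) = 31 (S(M) = 142 - 111 = 31)
u(y) = 16 + y (u(y) = -4*(-4) + y = 16 + y)
u(V)/S(-97) = (16 + 3)/31 = 19*(1/31) = 19/31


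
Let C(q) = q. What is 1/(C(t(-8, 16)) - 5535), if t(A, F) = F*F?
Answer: -1/5279 ≈ -0.00018943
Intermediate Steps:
t(A, F) = F**2
1/(C(t(-8, 16)) - 5535) = 1/(16**2 - 5535) = 1/(256 - 5535) = 1/(-5279) = -1/5279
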